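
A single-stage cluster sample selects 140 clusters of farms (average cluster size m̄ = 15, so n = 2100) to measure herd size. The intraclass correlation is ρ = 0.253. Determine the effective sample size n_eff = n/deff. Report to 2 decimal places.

462.35

deff = 1 + (15 − 1)·0.253 = 1 + 3.542 = 4.542.
n_eff = 2100 / 4.542 = 462.35.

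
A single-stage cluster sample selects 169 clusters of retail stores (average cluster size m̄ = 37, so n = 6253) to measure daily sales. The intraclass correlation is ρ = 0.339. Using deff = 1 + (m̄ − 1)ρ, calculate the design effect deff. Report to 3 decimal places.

13.204

deff = 1 + (37 − 1)·0.339 = 1 + 12.204 = 13.204.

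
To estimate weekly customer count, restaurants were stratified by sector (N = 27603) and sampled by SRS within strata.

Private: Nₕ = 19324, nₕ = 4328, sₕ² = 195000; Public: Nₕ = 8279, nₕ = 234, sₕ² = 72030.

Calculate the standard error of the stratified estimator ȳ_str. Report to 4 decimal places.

6.6366

Var(ȳ_str) = Σₕ Wₕ²(1 − fₕ)sₕ²/nₕ with Wₕ = Nₕ/N, N = 27603.
Private: Wₕ = 0.70006883; term = 0.70006883²·(1 − 0.22397019)·195000/4328 = 17.135913.
Public: Wₕ = 0.29993117; term = 0.29993117²·(1 − 0.02826428)·72030/234 = 26.908465.
Sum = 44.044378.
SE = √(44.044378) = 6.6366.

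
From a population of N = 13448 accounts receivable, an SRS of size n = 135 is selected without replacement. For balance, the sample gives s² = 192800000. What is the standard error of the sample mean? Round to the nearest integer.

Under SRS without replacement, Var(ȳ) = (1 − f)·s²/n with f = n/N = 135/13448 = 0.01003867.
Var(ȳ) = (1 − 0.01003867)·192800000/135 = 0.98996133·1.4281481 × 10^6 = 1.4138114 × 10^6.
SE(ȳ) = √(1.4138114 × 10^6) = 1189.

1189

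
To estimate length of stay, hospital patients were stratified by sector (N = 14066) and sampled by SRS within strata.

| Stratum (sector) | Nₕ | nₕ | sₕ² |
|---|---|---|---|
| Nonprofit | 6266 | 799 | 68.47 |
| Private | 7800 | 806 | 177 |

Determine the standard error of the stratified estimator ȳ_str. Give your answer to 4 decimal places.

Var(ȳ_str) = Σₕ Wₕ²(1 − fₕ)sₕ²/nₕ with Wₕ = Nₕ/N, N = 14066.
Nonprofit: Wₕ = 0.44547135; term = 0.44547135²·(1 − 0.12751357)·68.47/799 = 0.014837194.
Private: Wₕ = 0.55452865; term = 0.55452865²·(1 − 0.10333333)·177/806 = 0.06055043.
Sum = 0.075387624.
SE = √(0.075387624) = 0.2746.

0.2746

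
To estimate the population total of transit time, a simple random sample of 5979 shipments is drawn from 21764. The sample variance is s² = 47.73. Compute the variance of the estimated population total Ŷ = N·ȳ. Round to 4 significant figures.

Var(Ŷ) = N²·Var(ȳ) = N²·(1 − n/N)·s²/n.
f = 5979/21764 = 0.27471972; Var(ȳ) = 0.72528028·47.73/5979 = 0.0057898692.
Var(Ŷ) = 21764² · 0.0057898692 = 2.7424972 × 10^6.

2.742 × 10^6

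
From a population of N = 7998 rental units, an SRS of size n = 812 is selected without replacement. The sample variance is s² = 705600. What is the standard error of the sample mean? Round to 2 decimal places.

27.94

Under SRS without replacement, Var(ȳ) = (1 − f)·s²/n with f = n/N = 812/7998 = 0.10152538.
Var(ȳ) = (1 − 0.10152538)·705600/812 = 0.89847462·868.96552 = 780.74346.
SE(ȳ) = √(780.74346) = 27.94.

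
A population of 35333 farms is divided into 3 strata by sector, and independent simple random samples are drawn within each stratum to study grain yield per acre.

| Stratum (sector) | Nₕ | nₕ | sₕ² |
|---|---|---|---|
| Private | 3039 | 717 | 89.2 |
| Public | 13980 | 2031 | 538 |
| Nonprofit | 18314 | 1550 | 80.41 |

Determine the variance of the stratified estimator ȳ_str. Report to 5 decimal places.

Var(ȳ_str) = Σₕ Wₕ²(1 − fₕ)sₕ²/nₕ with Wₕ = Nₕ/N, N = 35333.
Private: Wₕ = 0.08601025; term = 0.08601025²·(1 − 0.23593287)·89.2/717 = 7.0319794 × 10^-4.
Public: Wₕ = 0.39566411; term = 0.39566411²·(1 − 0.14527897)·538/2031 = 0.035444598.
Nonprofit: Wₕ = 0.51832564; term = 0.51832564²·(1 − 0.08463471)·80.41/1550 = 0.012757871.
Sum = 0.048905667.

0.04891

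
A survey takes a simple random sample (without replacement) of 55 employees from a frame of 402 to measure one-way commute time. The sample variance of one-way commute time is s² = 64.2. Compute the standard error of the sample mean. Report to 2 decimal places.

Under SRS without replacement, Var(ȳ) = (1 − f)·s²/n with f = n/N = 55/402 = 0.13681592.
Var(ȳ) = (1 − 0.13681592)·64.2/55 = 0.86318408·1.1672727 = 1.0075712.
SE(ȳ) = √(1.0075712) = 1.00.

1.00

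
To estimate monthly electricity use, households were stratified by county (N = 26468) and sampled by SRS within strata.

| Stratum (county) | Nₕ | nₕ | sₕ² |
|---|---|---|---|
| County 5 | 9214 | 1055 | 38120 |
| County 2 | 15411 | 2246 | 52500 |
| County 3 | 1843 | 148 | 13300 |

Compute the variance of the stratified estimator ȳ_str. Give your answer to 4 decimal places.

11.0477

Var(ȳ_str) = Σₕ Wₕ²(1 − fₕ)sₕ²/nₕ with Wₕ = Nₕ/N, N = 26468.
County 5: Wₕ = 0.34811848; term = 0.34811848²·(1 − 0.11449967)·38120/1055 = 3.8774242.
County 2: Wₕ = 0.58225026; term = 0.58225026²·(1 − 0.14574006)·52500/2246 = 6.7695373.
County 3: Wₕ = 0.06963125; term = 0.06963125²·(1 − 0.08030385)·13300/148 = 0.40072156.
Sum = 11.047683.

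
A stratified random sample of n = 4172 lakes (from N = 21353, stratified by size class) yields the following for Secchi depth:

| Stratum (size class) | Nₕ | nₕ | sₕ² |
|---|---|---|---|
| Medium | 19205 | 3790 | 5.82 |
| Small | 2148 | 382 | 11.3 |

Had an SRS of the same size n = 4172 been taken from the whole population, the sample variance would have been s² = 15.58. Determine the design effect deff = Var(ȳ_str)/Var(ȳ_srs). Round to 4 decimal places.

0.4137

Var(ȳ_str) = Σ Wₕ²(1−fₕ)sₕ²/nₕ with Wₕ = Nₕ/21353:
  Medium: (19205/21353)²·(1−3790/19205)·5.82/3790 = 9.9706579 × 10^-4
  Small: (2148/21353)²·(1−382/2148)·11.3/382 = 2.4610603 × 10^-4
  → Var(ȳ_str) = 0.0012431718.
Var(ȳ_srs) = (1 − 4172/21353)·15.58/4172 = 0.0030047801.
deff = 0.0012431718 / 0.0030047801 = 0.4137.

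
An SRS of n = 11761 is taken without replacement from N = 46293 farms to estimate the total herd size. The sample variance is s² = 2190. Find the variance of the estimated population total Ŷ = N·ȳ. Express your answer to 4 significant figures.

2.977 × 10^8

Var(Ŷ) = N²·Var(ȳ) = N²·(1 − n/N)·s²/n.
f = 11761/46293 = 0.25405569; Var(ȳ) = 0.74594431·2190/11761 = 0.13890129.
Var(Ŷ) = 46293² · 0.13890129 = 2.9767128 × 10^8.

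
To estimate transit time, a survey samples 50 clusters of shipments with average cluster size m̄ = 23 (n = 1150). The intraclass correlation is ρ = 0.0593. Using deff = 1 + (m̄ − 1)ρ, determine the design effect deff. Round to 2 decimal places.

2.30

deff = 1 + (23 − 1)·0.0593 = 1 + 1.3046 = 2.3046.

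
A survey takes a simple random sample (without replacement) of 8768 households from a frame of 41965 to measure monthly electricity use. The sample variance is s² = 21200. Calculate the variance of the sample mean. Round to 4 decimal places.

1.9127

Under SRS without replacement, Var(ȳ) = (1 − f)·s²/n with f = n/N = 8768/41965 = 0.20893602.
Var(ȳ) = (1 − 0.20893602)·21200/8768 = 0.79106398·2.4178832 = 1.9127003.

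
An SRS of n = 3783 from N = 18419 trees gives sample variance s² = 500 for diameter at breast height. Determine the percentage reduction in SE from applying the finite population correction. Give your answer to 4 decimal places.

f = n/N = 3783/18419 = 0.20538574.
SE_no-fpc = √(s²/n) = 0.36355225; SE_fpc = √((1−f)s²/n) = 0.32407461.
Ratio = √(1−f) = 0.89141138. Reduction = 100·(1 − 0.89141138) = 10.8589%.

10.8589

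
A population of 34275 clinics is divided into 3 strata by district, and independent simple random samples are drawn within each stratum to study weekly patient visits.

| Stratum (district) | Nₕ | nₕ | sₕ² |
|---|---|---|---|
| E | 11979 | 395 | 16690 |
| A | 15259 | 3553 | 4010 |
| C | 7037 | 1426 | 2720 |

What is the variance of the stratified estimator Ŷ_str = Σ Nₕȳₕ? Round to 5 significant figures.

Var(Ŷ_str) = Σₕ Nₕ²(1 − fₕ)sₕ²/nₕ.
E: 11979²·(1 − 395/11979)·16690/395 = 5.8632492 × 10^9.
A: 15259²·(1 − 3553/15259)·4010/3553 = 2.0159686 × 10^8.
C: 7037²·(1 − 1426/7037)·2720/1426 = 7.5314257 × 10^7.
Sum = 6.1401603 × 10^9.

6.1402 × 10^9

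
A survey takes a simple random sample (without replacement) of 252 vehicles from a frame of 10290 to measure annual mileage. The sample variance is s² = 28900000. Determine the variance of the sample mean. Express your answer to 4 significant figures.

111900

Under SRS without replacement, Var(ȳ) = (1 − f)·s²/n with f = n/N = 252/10290 = 0.02448980.
Var(ȳ) = (1 − 0.02448980)·28900000/252 = 0.97551020·114682.54 = 111873.99.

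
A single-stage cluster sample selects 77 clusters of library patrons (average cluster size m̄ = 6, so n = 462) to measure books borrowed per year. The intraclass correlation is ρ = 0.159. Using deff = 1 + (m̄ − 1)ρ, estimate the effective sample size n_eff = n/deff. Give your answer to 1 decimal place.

deff = 1 + (6 − 1)·0.159 = 1 + 0.795 = 1.795.
n_eff = 462 / 1.795 = 257.4.

257.4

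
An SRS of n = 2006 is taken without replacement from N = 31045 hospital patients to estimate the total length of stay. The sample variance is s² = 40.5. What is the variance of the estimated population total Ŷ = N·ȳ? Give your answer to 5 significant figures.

1.8201 × 10^7

Var(Ŷ) = N²·Var(ȳ) = N²·(1 − n/N)·s²/n.
f = 2006/31045 = 0.06461588; Var(ȳ) = 0.93538412·40.5/2006 = 0.018884874.
Var(Ŷ) = 31045² · 0.018884874 = 1.8201091 × 10^7.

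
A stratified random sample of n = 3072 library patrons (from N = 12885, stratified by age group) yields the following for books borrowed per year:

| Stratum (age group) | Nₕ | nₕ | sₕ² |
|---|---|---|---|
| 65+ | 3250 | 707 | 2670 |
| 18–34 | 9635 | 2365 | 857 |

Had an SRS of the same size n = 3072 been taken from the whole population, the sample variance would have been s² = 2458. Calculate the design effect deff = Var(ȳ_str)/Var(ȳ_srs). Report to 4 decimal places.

Var(ȳ_str) = Σ Wₕ²(1−fₕ)sₕ²/nₕ with Wₕ = Nₕ/12885:
  65+: (3250/12885)²·(1−707/3250)·2670/707 = 0.18799778
  18–34: (9635/12885)²·(1−2365/9635)·857/2365 = 0.15288573
  → Var(ȳ_str) = 0.34088351.
Var(ȳ_srs) = (1 − 3072/12885)·2458/3072 = 0.60936575.
deff = 0.34088351 / 0.60936575 = 0.5594.

0.5594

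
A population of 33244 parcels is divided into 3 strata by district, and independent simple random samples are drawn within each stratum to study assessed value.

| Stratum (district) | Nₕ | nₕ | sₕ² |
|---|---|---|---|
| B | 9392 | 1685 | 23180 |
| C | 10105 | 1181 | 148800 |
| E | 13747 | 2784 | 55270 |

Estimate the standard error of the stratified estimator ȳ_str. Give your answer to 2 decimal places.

3.73

Var(ȳ_str) = Σₕ Wₕ²(1 − fₕ)sₕ²/nₕ with Wₕ = Nₕ/N, N = 33244.
B: Wₕ = 0.28251715; term = 0.28251715²·(1 − 0.17940801)·23180/1685 = 0.90101168.
C: Wₕ = 0.30396463; term = 0.30396463²·(1 − 0.11687284)·148800/1181 = 10.280692.
E: Wₕ = 0.41351823; term = 0.41351823²·(1 − 0.20251691)·55270/2784 = 2.7072666.
Sum = 13.88897.
SE = √(13.88897) = 3.73.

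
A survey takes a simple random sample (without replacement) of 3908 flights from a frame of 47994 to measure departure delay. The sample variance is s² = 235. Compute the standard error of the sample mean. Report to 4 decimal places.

0.2350

Under SRS without replacement, Var(ȳ) = (1 − f)·s²/n with f = n/N = 3908/47994 = 0.08142685.
Var(ȳ) = (1 − 0.08142685)·235/3908 = 0.91857315·0.06013306 = 0.055236615.
SE(ȳ) = √(0.055236615) = 0.2350.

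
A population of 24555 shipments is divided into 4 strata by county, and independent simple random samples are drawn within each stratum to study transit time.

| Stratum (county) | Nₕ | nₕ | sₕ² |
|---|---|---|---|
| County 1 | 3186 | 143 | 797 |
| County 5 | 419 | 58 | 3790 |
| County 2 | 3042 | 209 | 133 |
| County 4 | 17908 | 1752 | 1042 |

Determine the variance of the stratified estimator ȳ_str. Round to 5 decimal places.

Var(ȳ_str) = Σₕ Wₕ²(1 − fₕ)sₕ²/nₕ with Wₕ = Nₕ/N, N = 24555.
County 1: Wₕ = 0.12974954; term = 0.12974954²·(1 − 0.04488387)·797/143 = 0.089616944.
County 5: Wₕ = 0.01706373; term = 0.01706373²·(1 − 0.13842482)·3790/58 = 0.016392778.
County 2: Wₕ = 0.12388516; term = 0.12388516²·(1 − 0.06870480)·133/209 = 0.0090955981.
County 4: Wₕ = 0.72930157; term = 0.72930157²·(1 − 0.09783337)·1042/1752 = 0.28538732.
Sum = 0.40049264.

0.40049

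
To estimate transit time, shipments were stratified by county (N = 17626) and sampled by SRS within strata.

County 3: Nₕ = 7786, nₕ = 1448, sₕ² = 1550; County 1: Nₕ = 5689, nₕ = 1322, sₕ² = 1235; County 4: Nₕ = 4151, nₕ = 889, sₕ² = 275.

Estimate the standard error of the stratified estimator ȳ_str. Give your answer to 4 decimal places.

Var(ȳ_str) = Σₕ Wₕ²(1 − fₕ)sₕ²/nₕ with Wₕ = Nₕ/N, N = 17626.
County 3: Wₕ = 0.44173380; term = 0.44173380²·(1 − 0.18597483)·1550/1448 = 0.1700287.
County 1: Wₕ = 0.32276183; term = 0.32276183²·(1 − 0.23237827)·1235/1322 = 0.074704557.
County 4: Wₕ = 0.23550437; term = 0.23550437²·(1 − 0.21416526)·275/889 = 0.013482179.
Sum = 0.25821544.
SE = √(0.25821544) = 0.5081.

0.5081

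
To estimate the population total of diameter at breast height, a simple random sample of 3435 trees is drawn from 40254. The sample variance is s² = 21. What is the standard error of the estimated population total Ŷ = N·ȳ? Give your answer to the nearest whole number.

Var(Ŷ) = N²·Var(ȳ) = N²·(1 − n/N)·s²/n.
f = 3435/40254 = 0.08533313; Var(ȳ) = 0.91466687·21/3435 = 0.0055918498.
Var(Ŷ) = 40254² · 0.0055918498 = 9.0609468 × 10^6.
SE(Ŷ) = √(9.0609468 × 10^6) = 3010.

3010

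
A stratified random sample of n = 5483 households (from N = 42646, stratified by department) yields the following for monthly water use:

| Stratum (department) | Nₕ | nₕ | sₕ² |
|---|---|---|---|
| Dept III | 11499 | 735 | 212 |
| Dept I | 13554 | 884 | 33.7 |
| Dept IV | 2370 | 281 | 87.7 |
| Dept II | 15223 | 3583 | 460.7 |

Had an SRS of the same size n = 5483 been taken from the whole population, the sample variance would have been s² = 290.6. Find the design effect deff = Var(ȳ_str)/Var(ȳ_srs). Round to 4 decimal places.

Var(ȳ_str) = Σ Wₕ²(1−fₕ)sₕ²/nₕ with Wₕ = Nₕ/42646:
  Dept III: (11499/42646)²·(1−735/11499)·212/735 = 0.019630243
  Dept I: (13554/42646)²·(1−884/13554)·33.7/884 = 0.0035996902
  Dept IV: (2370/42646)²·(1−281/2370)·87.7/281 = 8.4961751 × 10^-4
  Dept II: (15223/42646)²·(1−3583/15223)·460.7/3583 = 0.012527604
  → Var(ȳ_str) = 0.036607155.
Var(ȳ_srs) = (1 − 5483/42646)·290.6/5483 = 0.046185944.
deff = 0.036607155 / 0.046185944 = 0.7926.

0.7926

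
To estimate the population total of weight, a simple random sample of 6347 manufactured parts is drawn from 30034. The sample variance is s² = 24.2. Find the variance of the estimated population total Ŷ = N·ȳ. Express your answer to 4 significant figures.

Var(Ŷ) = N²·Var(ȳ) = N²·(1 − n/N)·s²/n.
f = 6347/30034 = 0.21132716; Var(ȳ) = 0.78867284·24.2/6347 = 0.0030070715.
Var(Ŷ) = 30034² · 0.0030070715 = 2.7125023 × 10^6.

2.713 × 10^6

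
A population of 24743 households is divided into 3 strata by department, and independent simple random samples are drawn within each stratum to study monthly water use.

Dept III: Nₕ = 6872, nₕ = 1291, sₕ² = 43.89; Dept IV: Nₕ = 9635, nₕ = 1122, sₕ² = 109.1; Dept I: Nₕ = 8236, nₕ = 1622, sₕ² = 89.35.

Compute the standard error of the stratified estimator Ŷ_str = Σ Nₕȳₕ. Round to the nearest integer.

3504

Var(Ŷ_str) = Σₕ Nₕ²(1 − fₕ)sₕ²/nₕ.
Dept III: 6872²·(1 − 1291/6872)·43.89/1291 = 1.3038707 × 10^6.
Dept IV: 9635²·(1 − 1122/9635)·109.1/1122 = 7.9756529 × 10^6.
Dept I: 8236²·(1 − 1622/8236)·89.35/1622 = 3.0007115 × 10^6.
Sum = 1.2280235 × 10^7.
SE = √(1.2280235 × 10^7) = 3504.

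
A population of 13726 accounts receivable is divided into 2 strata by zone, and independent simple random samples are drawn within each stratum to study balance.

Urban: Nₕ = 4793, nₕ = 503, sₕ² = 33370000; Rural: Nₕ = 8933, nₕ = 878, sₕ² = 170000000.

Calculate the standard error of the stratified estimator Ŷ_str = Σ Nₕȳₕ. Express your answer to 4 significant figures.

Var(Ŷ_str) = Σₕ Nₕ²(1 − fₕ)sₕ²/nₕ.
Urban: 4793²·(1 − 503/4793)·33370000/503 = 1.3641212 × 10^12.
Rural: 8933²·(1 − 878/8933)·170000000/878 = 1.3932122 × 10^13.
Sum = 1.5296243 × 10^13.
SE = √(1.5296243 × 10^13) = 3.911 × 10^6.

3.911 × 10^6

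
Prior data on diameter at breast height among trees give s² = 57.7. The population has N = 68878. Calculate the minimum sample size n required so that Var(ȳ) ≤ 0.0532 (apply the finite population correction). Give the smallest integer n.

1068

Without fpc, n₀ = s²/D = 57.7/0.0532 = 1084.5865.
With fpc, (1 − n/N)·s²/n ≤ D requires n ≥ n₀/(1 + n₀/N) = 1084.5865/(1 + 1084.5865/68878) = 1067.7728.
Rounding up, n = 1068.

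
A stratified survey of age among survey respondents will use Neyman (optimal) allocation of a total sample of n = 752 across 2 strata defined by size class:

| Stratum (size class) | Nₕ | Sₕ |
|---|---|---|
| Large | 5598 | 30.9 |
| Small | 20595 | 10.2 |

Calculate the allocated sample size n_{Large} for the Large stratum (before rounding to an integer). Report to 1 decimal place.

Neyman allocation: nₕ = n·NₕSₕ / Σⱼ NⱼSⱼ.
Σ NⱼSⱼ = 5598·30.9 + 20595·10.2 = 383047.2.
n_{Large} = 752·5598·30.9 / 383047.2 = 339.6.

339.6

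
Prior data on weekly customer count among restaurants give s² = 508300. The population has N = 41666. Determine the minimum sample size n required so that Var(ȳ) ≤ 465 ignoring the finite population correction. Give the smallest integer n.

1094

Without fpc, n₀ = s²/D = 508300/465 = 1093.1183.
Rounding up, n = 1094.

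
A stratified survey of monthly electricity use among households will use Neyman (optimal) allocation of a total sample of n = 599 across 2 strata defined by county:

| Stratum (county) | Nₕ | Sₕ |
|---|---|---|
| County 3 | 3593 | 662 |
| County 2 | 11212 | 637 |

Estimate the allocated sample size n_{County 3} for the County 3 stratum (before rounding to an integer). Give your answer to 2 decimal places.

Neyman allocation: nₕ = n·NₕSₕ / Σⱼ NⱼSⱼ.
Σ NⱼSⱼ = 3593·662 + 11212·637 = 9.52061 × 10^6.
n_{County 3} = 599·3593·662 / (9.52061 × 10^6) = 149.65.

149.65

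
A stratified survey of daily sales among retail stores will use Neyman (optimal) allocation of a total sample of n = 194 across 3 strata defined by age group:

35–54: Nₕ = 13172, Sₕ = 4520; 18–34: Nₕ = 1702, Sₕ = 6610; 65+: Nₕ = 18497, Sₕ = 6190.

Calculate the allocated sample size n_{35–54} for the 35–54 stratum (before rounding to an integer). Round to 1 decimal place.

62.3

Neyman allocation: nₕ = n·NₕSₕ / Σⱼ NⱼSⱼ.
Σ NⱼSⱼ = 13172·4520 + 1702·6610 + 18497·6190 = 1.8528409 × 10^8.
n_{35–54} = 194·13172·4520 / (1.8528409 × 10^8) = 62.3.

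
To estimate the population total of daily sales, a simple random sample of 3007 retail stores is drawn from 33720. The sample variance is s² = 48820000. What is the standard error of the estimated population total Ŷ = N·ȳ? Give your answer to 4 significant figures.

4.101 × 10^6

Var(Ŷ) = N²·Var(ȳ) = N²·(1 − n/N)·s²/n.
f = 3007/33720 = 0.08917556; Var(ȳ) = 0.91082444·48820000/3007 = 14787.645.
Var(Ŷ) = 33720² · 14787.645 = 1.681412 × 10^13.
SE(Ŷ) = √(1.681412 × 10^13) = 4.101 × 10^6.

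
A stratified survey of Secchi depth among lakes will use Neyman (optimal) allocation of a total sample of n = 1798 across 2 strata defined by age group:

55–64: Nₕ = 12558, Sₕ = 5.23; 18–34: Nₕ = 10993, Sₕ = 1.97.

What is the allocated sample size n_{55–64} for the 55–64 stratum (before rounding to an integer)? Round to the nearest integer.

1352

Neyman allocation: nₕ = n·NₕSₕ / Σⱼ NⱼSⱼ.
Σ NⱼSⱼ = 12558·5.23 + 10993·1.97 = 87334.55.
n_{55–64} = 1798·12558·5.23 / 87334.55 = 1352.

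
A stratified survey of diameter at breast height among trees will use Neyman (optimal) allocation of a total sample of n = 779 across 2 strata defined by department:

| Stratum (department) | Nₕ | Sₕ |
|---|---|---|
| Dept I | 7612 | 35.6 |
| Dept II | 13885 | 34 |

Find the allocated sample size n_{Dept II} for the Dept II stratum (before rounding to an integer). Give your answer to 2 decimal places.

Neyman allocation: nₕ = n·NₕSₕ / Σⱼ NⱼSⱼ.
Σ NⱼSⱼ = 7612·35.6 + 13885·34 = 743077.2.
n_{Dept II} = 779·13885·34 / 743077.2 = 494.91.

494.91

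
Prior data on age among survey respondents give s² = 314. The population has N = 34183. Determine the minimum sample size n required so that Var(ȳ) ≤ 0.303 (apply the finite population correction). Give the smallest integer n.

Without fpc, n₀ = s²/D = 314/0.303 = 1036.3036.
With fpc, (1 − n/N)·s²/n ≤ D requires n ≥ n₀/(1 + n₀/N) = 1036.3036/(1 + 1036.3036/34183) = 1005.8111.
Rounding up, n = 1006.

1006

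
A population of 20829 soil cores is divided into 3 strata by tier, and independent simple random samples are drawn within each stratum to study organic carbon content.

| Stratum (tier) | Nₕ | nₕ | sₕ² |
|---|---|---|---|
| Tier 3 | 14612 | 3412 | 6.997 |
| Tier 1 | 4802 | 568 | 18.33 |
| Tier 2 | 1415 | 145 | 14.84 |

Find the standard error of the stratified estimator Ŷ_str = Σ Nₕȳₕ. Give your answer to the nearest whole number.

1084

Var(Ŷ_str) = Σₕ Nₕ²(1 − fₕ)sₕ²/nₕ.
Tier 3: 14612²·(1 − 3412/14612)·6.997/3412 = 335606.63.
Tier 1: 4802²·(1 − 568/4802)·18.33/568 = 656125.84.
Tier 2: 1415²·(1 − 145/1415)·14.84/145 = 183918.77.
Sum = 1.1756512 × 10^6.
SE = √(1.1756512 × 10^6) = 1084.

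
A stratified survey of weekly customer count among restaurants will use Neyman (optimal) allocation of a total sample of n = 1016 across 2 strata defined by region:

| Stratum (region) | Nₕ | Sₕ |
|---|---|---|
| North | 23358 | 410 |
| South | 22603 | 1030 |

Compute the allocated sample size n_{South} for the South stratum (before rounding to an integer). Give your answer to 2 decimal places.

719.88

Neyman allocation: nₕ = n·NₕSₕ / Σⱼ NⱼSⱼ.
Σ NⱼSⱼ = 23358·410 + 22603·1030 = 3.285787 × 10^7.
n_{South} = 1016·22603·1030 / (3.285787 × 10^7) = 719.88.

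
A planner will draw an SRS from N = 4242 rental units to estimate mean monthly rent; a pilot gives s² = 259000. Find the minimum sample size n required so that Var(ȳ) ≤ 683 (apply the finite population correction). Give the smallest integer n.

349

Without fpc, n₀ = s²/D = 259000/683 = 379.2094.
With fpc, (1 − n/N)·s²/n ≤ D requires n ≥ n₀/(1 + n₀/N) = 379.2094/(1 + 379.2094/4242) = 348.0921.
Rounding up, n = 349.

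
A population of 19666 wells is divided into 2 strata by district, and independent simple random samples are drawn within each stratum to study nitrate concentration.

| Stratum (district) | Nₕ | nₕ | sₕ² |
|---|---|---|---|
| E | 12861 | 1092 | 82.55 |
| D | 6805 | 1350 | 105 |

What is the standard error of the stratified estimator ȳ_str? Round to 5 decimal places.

0.19249

Var(ȳ_str) = Σₕ Wₕ²(1 − fₕ)sₕ²/nₕ with Wₕ = Nₕ/N, N = 19666.
E: Wₕ = 0.65397132; term = 0.65397132²·(1 − 0.08490786)·82.55/1092 = 0.029585347.
D: Wₕ = 0.34602868; term = 0.34602868²·(1 − 0.19838354)·105/1350 = 0.0074652842.
Sum = 0.037050631.
SE = √(0.037050631) = 0.19249.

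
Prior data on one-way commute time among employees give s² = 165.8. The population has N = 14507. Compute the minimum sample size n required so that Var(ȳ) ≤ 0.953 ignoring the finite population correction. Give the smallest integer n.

174

Without fpc, n₀ = s²/D = 165.8/0.953 = 173.9769.
Rounding up, n = 174.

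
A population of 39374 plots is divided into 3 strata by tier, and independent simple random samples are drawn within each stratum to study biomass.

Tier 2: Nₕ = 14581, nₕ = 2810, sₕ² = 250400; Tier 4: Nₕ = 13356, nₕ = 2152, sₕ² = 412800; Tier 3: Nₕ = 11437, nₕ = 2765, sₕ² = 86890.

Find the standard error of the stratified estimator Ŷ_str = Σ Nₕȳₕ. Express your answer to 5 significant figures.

Var(Ŷ_str) = Σₕ Nₕ²(1 − fₕ)sₕ²/nₕ.
Tier 2: 14581²·(1 − 2810/14581)·250400/2810 = 1.5294267 × 10^10.
Tier 4: 13356²·(1 − 2152/13356)·412800/2152 = 2.8704298 × 10^10.
Tier 3: 11437²·(1 − 2765/11437)·86890/2765 = 3.1167793 × 10^9.
Sum = 4.7115344 × 10^10.
SE = √(4.7115344 × 10^10) = 217060.

217060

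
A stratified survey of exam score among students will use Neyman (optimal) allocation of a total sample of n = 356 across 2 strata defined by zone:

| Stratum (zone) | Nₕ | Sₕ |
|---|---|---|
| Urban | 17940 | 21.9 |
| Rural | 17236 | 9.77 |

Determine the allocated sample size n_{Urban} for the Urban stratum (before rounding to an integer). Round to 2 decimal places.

Neyman allocation: nₕ = n·NₕSₕ / Σⱼ NⱼSⱼ.
Σ NⱼSⱼ = 17940·21.9 + 17236·9.77 = 561281.72.
n_{Urban} = 356·17940·21.9 / 561281.72 = 249.19.

249.19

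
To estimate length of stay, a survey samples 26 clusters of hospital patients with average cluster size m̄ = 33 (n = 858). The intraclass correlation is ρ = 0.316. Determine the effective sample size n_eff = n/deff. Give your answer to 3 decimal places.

77.214

deff = 1 + (33 − 1)·0.316 = 1 + 10.112 = 11.112.
n_eff = 858 / 11.112 = 77.214.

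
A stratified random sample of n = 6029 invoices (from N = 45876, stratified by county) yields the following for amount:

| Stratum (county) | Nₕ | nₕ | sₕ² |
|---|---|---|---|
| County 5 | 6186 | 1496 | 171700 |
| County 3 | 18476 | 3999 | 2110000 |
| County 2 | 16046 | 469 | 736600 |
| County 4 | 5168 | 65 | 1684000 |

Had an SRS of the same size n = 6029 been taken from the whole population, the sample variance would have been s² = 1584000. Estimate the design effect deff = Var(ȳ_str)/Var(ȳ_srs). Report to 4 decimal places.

2.5408

Var(ȳ_str) = Σ Wₕ²(1−fₕ)sₕ²/nₕ with Wₕ = Nₕ/45876:
  County 5: (6186/45876)²·(1−1496/6186)·171700/1496 = 1.5821599
  County 3: (18476/45876)²·(1−3999/18476)·2110000/3999 = 67.057366
  County 2: (16046/45876)²·(1−469/16046)·736600/469 = 186.52558
  County 4: (5168/45876)²·(1−65/5168)·1684000/65 = 324.64276
  → Var(ȳ_str) = 579.80787.
Var(ȳ_srs) = (1 − 6029/45876)·1584000/6029 = 228.20228.
deff = 579.80787 / 228.20228 = 2.5408.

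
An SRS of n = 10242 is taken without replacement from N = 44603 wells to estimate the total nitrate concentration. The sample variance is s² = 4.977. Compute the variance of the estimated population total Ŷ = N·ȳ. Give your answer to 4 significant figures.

744800

Var(Ŷ) = N²·Var(ȳ) = N²·(1 − n/N)·s²/n.
f = 10242/44603 = 0.22962581; Var(ȳ) = 0.77037419·4.977/10242 = 3.7435582 × 10^-4.
Var(Ŷ) = 44603² · (3.7435582 × 10^-4) = 744753.8.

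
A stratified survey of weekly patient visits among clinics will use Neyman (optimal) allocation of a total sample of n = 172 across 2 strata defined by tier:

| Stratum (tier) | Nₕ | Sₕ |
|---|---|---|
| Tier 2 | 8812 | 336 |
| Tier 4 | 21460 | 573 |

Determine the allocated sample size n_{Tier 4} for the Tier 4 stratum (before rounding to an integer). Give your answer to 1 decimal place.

Neyman allocation: nₕ = n·NₕSₕ / Σⱼ NⱼSⱼ.
Σ NⱼSⱼ = 8812·336 + 21460·573 = 1.5257412 × 10^7.
n_{Tier 4} = 172·21460·573 / (1.5257412 × 10^7) = 138.6.

138.6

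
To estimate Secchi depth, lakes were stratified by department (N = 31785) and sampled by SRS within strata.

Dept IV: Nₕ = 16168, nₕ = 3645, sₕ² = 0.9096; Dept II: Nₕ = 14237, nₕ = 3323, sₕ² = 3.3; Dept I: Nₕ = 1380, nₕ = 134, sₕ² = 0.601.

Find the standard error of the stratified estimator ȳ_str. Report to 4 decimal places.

Var(ȳ_str) = Σₕ Wₕ²(1 − fₕ)sₕ²/nₕ with Wₕ = Nₕ/N, N = 31785.
Dept IV: Wₕ = 0.50866761; term = 0.50866761²·(1 − 0.22544532)·0.9096/3645 = 5.0011879 × 10^-5.
Dept II: Wₕ = 0.44791568; term = 0.44791568²·(1 − 0.23340591)·3.3/3323 = 1.5273607 × 10^-4.
Dept I: Wₕ = 0.04341671; term = 0.04341671²·(1 − 0.09710145)·0.601/134 = 7.6334765 × 10^-6.
Sum = 2.1038143 × 10^-4.
SE = √(2.1038143 × 10^-4) = 0.0145.

0.0145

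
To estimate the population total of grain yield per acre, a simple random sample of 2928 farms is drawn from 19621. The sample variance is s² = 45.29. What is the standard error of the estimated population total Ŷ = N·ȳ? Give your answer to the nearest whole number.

Var(Ŷ) = N²·Var(ȳ) = N²·(1 − n/N)·s²/n.
f = 2928/19621 = 0.14922787; Var(ȳ) = 0.85077213·45.29/2928 = 0.013159655.
Var(Ŷ) = 19621² · 0.013159655 = 5.0662519 × 10^6.
SE(Ŷ) = √(5.0662519 × 10^6) = 2251.

2251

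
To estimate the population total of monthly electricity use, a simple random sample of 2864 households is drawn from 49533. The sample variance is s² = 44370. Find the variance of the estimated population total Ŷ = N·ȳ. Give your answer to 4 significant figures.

3.581 × 10^10

Var(Ŷ) = N²·Var(ȳ) = N²·(1 − n/N)·s²/n.
f = 2864/49533 = 0.05782004; Var(ȳ) = 0.94217996·44370/2864 = 14.596552.
Var(Ŷ) = 49533² · 14.596552 = 3.5812904 × 10^10.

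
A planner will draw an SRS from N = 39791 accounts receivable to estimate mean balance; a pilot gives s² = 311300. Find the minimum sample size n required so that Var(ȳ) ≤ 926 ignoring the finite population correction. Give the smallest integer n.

337

Without fpc, n₀ = s²/D = 311300/926 = 336.1771.
Rounding up, n = 337.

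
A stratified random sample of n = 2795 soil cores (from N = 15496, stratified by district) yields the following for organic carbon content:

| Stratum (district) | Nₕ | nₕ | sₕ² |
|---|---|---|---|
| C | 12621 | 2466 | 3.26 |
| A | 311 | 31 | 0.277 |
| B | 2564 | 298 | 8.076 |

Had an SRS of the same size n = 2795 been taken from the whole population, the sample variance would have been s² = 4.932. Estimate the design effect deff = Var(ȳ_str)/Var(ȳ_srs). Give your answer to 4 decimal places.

0.9435

Var(ȳ_str) = Σ Wₕ²(1−fₕ)sₕ²/nₕ with Wₕ = Nₕ/15496:
  C: (12621/15496)²·(1−2466/12621)·3.26/2466 = 7.0560071 × 10^-4
  A: (311/15496)²·(1−31/311)·0.277/31 = 3.24039 × 10^-6
  B: (2564/15496)²·(1−298/2564)·8.076/298 = 6.5572049 × 10^-4
  → Var(ȳ_str) = 0.0013645616.
Var(ȳ_srs) = (1 − 2795/15496)·4.932/2795 = 0.0014463039.
deff = 0.0013645616 / 0.0014463039 = 0.9435.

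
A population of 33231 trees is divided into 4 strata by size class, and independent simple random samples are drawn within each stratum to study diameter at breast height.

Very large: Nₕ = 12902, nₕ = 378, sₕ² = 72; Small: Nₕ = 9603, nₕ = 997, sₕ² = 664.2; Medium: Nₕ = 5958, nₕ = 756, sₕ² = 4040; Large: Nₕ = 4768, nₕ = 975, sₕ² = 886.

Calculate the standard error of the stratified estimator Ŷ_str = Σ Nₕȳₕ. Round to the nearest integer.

16368

Var(Ŷ_str) = Σₕ Nₕ²(1 − fₕ)sₕ²/nₕ.
Very large: 12902²·(1 − 378/12902)·72/378 = 3.0778028 × 10^7.
Small: 9603²·(1 − 997/9603)·664.2/997 = 5.5056929 × 10^7.
Medium: 5958²·(1 − 756/5958)·4040/756 = 1.6562673 × 10^8.
Large: 4768²·(1 − 975/4768)·886/975 = 1.6434186 × 10^7.
Sum = 2.6789587 × 10^8.
SE = √(2.6789587 × 10^8) = 16368.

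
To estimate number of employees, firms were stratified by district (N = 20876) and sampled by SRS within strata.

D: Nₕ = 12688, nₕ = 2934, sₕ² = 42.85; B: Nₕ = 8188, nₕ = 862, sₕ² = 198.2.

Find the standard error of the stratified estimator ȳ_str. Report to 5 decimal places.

Var(ȳ_str) = Σₕ Wₕ²(1 − fₕ)sₕ²/nₕ with Wₕ = Nₕ/N, N = 20876.
D: Wₕ = 0.60777927; term = 0.60777927²·(1 − 0.23124212)·42.85/2934 = 0.0041473631.
B: Wₕ = 0.39222073; term = 0.39222073²·(1 − 0.10527601)·198.2/862 = 0.031648021.
Sum = 0.035795384.
SE = √(0.035795384) = 0.18920.

0.18920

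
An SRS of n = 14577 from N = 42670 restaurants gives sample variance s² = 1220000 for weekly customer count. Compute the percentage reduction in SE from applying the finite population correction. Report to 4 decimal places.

f = n/N = 14577/42670 = 0.34162175.
SE_no-fpc = √(s²/n) = 9.1484146; SE_fpc = √((1−f)s²/n) = 7.4230704.
Ratio = √(1−f) = 0.81140511. Reduction = 100·(1 − 0.81140511) = 18.8595%.

18.8595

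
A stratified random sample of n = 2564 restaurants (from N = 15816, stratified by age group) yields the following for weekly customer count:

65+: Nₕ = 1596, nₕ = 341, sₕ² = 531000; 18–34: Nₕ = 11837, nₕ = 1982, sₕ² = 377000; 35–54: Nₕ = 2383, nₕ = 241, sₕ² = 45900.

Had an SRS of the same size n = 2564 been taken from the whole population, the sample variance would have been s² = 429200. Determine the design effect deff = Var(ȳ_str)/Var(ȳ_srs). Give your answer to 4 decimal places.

0.7490

Var(ȳ_str) = Σ Wₕ²(1−fₕ)sₕ²/nₕ with Wₕ = Nₕ/15816:
  65+: (1596/15816)²·(1−341/1596)·531000/341 = 12.468765
  18–34: (11837/15816)²·(1−1982/11837)·377000/1982 = 88.70389
  35–54: (2383/15816)²·(1−241/2383)·45900/241 = 3.8863852
  → Var(ȳ_str) = 105.05904.
Var(ȳ_srs) = (1 − 2564/15816)·429200/2564 = 140.25762.
deff = 105.05904 / 140.25762 = 0.7490.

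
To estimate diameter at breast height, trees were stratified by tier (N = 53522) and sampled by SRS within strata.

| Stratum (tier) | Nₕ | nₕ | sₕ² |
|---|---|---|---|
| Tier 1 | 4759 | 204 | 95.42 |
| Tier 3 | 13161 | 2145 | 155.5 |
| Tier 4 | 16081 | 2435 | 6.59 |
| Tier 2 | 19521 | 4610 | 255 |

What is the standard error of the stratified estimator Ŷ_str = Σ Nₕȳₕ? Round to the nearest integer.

Var(Ŷ_str) = Σₕ Nₕ²(1 − fₕ)sₕ²/nₕ.
Tier 1: 4759²·(1 − 204/4759)·95.42/204 = 1.0139425 × 10^7.
Tier 3: 13161²·(1 − 2145/13161)·155.5/2145 = 1.0510319 × 10^7.
Tier 4: 16081²·(1 − 2435/16081)·6.59/2435 = 593888.43.
Tier 2: 19521²·(1 − 4610/19521)·255/4610 = 1.6100823 × 10^7.
Sum = 3.7344455 × 10^7.
SE = √(3.7344455 × 10^7) = 6111.

6111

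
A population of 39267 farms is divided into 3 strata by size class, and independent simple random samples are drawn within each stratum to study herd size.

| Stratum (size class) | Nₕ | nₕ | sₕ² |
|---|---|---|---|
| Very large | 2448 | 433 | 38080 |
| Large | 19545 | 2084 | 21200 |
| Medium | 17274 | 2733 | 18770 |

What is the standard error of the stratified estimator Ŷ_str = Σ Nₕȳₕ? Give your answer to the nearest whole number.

Var(Ŷ_str) = Σₕ Nₕ²(1 − fₕ)sₕ²/nₕ.
Very large: 2448²·(1 − 433/2448)·38080/433 = 4.3380595 × 10^8.
Large: 19545²·(1 − 2084/19545)·21200/2084 = 3.4717059 × 10^9.
Medium: 17274²·(1 − 2733/17274)·18770/2733 = 1.7250903 × 10^9.
Sum = 5.6306022 × 10^9.
SE = √(5.6306022 × 10^9) = 75037.

75037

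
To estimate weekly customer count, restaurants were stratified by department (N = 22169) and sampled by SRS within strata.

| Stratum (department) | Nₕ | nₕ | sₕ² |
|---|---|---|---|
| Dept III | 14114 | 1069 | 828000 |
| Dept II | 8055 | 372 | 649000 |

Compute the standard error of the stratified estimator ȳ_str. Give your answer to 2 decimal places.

22.58

Var(ȳ_str) = Σₕ Wₕ²(1 − fₕ)sₕ²/nₕ with Wₕ = Nₕ/N, N = 22169.
Dept III: Wₕ = 0.63665479; term = 0.63665479²·(1 − 0.07574040)·828000/1069 = 290.17141.
Dept II: Wₕ = 0.36334521; term = 0.36334521²·(1 − 0.04618250)·649000/372 = 219.68779.
Sum = 509.8592.
SE = √(509.8592) = 22.58.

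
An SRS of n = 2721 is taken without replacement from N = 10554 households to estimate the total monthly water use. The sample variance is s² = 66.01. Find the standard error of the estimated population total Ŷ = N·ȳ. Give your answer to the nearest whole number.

Var(Ŷ) = N²·Var(ȳ) = N²·(1 − n/N)·s²/n.
f = 2721/10554 = 0.25781694; Var(ȳ) = 0.74218306·66.01/2721 = 0.018004963.
Var(Ŷ) = 10554² · 0.018004963 = 2.0055173 × 10^6.
SE(Ŷ) = √(2.0055173 × 10^6) = 1416.

1416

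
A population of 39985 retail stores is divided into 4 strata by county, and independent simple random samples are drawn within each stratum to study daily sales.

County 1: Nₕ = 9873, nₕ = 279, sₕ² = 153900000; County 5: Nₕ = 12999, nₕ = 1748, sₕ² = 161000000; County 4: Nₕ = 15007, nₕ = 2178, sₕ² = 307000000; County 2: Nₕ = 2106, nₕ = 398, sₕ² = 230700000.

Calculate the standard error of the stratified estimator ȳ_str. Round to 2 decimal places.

Var(ȳ_str) = Σₕ Wₕ²(1 − fₕ)sₕ²/nₕ with Wₕ = Nₕ/N, N = 39985.
County 1: Wₕ = 0.24691759; term = 0.24691759²·(1 − 0.02825889)·153900000/279 = 32680.528.
County 5: Wₕ = 0.32509691; term = 0.32509691²·(1 − 0.13447188)·161000000/1748 = 8425.4153.
County 4: Wₕ = 0.37531574; term = 0.37531574²·(1 − 0.14513227)·307000000/2178 = 16973.562.
County 2: Wₕ = 0.05266975; term = 0.05266975²·(1 − 0.18898386)·230700000/398 = 1304.117.
Sum = 59383.622.
SE = √(59383.622) = 243.69.

243.69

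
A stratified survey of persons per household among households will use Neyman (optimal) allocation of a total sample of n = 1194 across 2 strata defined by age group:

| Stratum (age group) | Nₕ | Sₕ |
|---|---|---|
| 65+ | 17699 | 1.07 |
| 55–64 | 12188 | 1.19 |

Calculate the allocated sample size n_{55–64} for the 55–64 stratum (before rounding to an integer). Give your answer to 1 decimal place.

517.8

Neyman allocation: nₕ = n·NₕSₕ / Σⱼ NⱼSⱼ.
Σ NⱼSⱼ = 17699·1.07 + 12188·1.19 = 33441.65.
n_{55–64} = 1194·12188·1.19 / 33441.65 = 517.8.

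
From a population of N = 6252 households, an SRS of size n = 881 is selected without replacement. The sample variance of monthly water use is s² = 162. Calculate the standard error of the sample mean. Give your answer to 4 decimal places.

Under SRS without replacement, Var(ȳ) = (1 − f)·s²/n with f = n/N = 881/6252 = 0.14091491.
Var(ȳ) = (1 − 0.14091491)·162/881 = 0.85908509·0.18388195 = 0.15797024.
SE(ȳ) = √(0.15797024) = 0.3975.

0.3975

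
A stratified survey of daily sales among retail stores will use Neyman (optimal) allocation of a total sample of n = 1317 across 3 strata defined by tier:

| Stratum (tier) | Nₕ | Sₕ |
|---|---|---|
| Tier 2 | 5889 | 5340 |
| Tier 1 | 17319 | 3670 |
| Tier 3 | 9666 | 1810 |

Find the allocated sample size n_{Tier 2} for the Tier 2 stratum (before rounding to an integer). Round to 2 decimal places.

368.13

Neyman allocation: nₕ = n·NₕSₕ / Σⱼ NⱼSⱼ.
Σ NⱼSⱼ = 5889·5340 + 17319·3670 + 9666·1810 = 1.1250345 × 10^8.
n_{Tier 2} = 1317·5889·5340 / (1.1250345 × 10^8) = 368.13.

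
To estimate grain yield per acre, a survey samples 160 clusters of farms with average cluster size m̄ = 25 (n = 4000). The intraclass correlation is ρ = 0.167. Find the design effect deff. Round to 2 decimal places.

5.01

deff = 1 + (25 − 1)·0.167 = 1 + 4.008 = 5.008.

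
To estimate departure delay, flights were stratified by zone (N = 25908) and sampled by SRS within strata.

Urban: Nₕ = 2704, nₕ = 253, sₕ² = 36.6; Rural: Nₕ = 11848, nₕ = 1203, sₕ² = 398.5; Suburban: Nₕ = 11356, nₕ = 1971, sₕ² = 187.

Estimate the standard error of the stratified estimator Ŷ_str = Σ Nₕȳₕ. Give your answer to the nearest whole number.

7270

Var(Ŷ_str) = Σₕ Nₕ²(1 − fₕ)sₕ²/nₕ.
Urban: 2704²·(1 − 253/2704)·36.6/253 = 958761.45.
Rural: 11848²·(1 − 1203/11848)·398.5/1203 = 4.1778554 × 10^7.
Suburban: 11356²·(1 − 1971/11356)·187/1971 = 1.0111478 × 10^7.
Sum = 5.2848793 × 10^7.
SE = √(5.2848793 × 10^7) = 7270.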